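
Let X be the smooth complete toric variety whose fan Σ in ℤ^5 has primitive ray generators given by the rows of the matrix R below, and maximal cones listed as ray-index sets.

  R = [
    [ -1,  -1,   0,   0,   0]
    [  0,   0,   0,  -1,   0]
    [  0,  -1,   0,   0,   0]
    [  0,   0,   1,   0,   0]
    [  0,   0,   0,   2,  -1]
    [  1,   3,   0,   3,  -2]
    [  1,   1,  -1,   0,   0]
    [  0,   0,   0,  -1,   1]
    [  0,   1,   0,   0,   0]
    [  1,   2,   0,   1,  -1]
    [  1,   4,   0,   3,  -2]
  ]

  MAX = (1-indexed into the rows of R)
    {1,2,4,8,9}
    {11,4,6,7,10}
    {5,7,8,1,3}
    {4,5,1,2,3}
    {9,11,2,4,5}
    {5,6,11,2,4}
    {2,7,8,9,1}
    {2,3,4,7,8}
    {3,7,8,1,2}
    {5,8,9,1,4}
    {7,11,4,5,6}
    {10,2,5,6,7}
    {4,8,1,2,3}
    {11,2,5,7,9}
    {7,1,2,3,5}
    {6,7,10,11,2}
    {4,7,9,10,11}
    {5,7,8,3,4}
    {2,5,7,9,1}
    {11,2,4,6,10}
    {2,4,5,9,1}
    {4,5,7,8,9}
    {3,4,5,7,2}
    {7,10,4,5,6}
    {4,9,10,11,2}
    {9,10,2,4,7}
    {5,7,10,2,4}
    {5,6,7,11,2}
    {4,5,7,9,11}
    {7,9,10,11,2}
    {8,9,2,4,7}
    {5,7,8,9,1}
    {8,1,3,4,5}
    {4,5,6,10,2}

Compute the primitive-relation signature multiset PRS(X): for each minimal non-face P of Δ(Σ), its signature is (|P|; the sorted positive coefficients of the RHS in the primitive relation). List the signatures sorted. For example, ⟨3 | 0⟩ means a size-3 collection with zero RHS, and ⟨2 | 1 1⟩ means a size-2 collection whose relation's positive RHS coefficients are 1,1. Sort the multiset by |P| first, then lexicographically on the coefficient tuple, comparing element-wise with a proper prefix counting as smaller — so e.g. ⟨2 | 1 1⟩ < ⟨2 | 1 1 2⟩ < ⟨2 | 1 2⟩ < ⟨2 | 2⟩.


18 minimal non-faces of Δ(Σ) (on 11 rays):

  P={3,9}:  v_{3} + v_{9} = 0  →  sig = ⟨2 | 0⟩
  P={3,11}:  v_{3} + v_{11} = v_{6}  →  sig = ⟨2 | 1⟩
  P={6,9}:  v_{6} + v_{9} = v_{11}  →  sig = ⟨2 | 1⟩
  P={3,6}:  v_{3} + v_{6} = v_{5} + v_{10}  →  sig = ⟨2 | 1 1⟩
  P={1,10}:  v_{1} + v_{10} = v_{2} + v_{5} + v_{9}  →  sig = ⟨2 | 1 1 1⟩
  P={8,10}:  v_{8} + v_{10} = v_{4} + v_{7} + v_{9}  →  sig = ⟨2 | 1 1 1⟩
  P={3,10}:  v_{3} + v_{10} = v_{2} + v_{4} + v_{5} + v_{7}  →  sig = ⟨2 | 1 1 1 1⟩
  P={6,8}:  v_{6} + v_{8} = v_{4} + v_{5} + v_{7} + 2·v_{9}  →  sig = ⟨2 | 1 1 1 2⟩
  P={8,11}:  v_{8} + v_{11} = v_{4} + v_{5} + v_{7} + 3·v_{9}  →  sig = ⟨2 | 1 1 1 3⟩
  P={1,6}:  v_{1} + v_{6} = v_{2} + 2·v_{5} + 2·v_{9}  →  sig = ⟨2 | 1 2 2⟩
  P={1,11}:  v_{1} + v_{11} = v_{2} + 2·v_{5} + 3·v_{9}  →  sig = ⟨2 | 1 2 3⟩
  P={1,4,7}:  v_{1} + v_{4} + v_{7} = 0  →  sig = ⟨3 | 0⟩
  P={2,5,8}:  v_{2} + v_{5} + v_{8} = 0  →  sig = ⟨3 | 0⟩
  P={5,9,10}:  v_{5} + v_{9} + v_{10} = v_{6}  →  sig = ⟨3 | 1⟩
  P={5,10,11}:  v_{5} + v_{10} + v_{11} = 2·v_{6}  →  sig = ⟨3 | 2⟩
  P={2,4,7,11}:  v_{2} + v_{4} + v_{7} + v_{11} = v_{9} + 2·v_{10}  →  sig = ⟨4 | 1 2⟩
  P={2,4,6,7}:  v_{2} + v_{4} + v_{6} + v_{7} = 2·v_{10}  →  sig = ⟨4 | 2⟩
  P={2,4,5,7,9}:  v_{2} + v_{4} + v_{5} + v_{7} + v_{9} = v_{10}  →  sig = ⟨5 | 1⟩

Sorted signature multiset PRS(X):
{ ⟨2 | 0⟩,  ⟨2 | 1⟩ ×2,  ⟨2 | 1 1⟩,  ⟨2 | 1 1 1⟩ ×2,  ⟨2 | 1 1 1 1⟩,  ⟨2 | 1 1 1 2⟩,  ⟨2 | 1 1 1 3⟩,  ⟨2 | 1 2 2⟩,  ⟨2 | 1 2 3⟩,  ⟨3 | 0⟩ ×2,  ⟨3 | 1⟩,  ⟨3 | 2⟩,  ⟨4 | 1 2⟩,  ⟨4 | 2⟩,  ⟨5 | 1⟩ }


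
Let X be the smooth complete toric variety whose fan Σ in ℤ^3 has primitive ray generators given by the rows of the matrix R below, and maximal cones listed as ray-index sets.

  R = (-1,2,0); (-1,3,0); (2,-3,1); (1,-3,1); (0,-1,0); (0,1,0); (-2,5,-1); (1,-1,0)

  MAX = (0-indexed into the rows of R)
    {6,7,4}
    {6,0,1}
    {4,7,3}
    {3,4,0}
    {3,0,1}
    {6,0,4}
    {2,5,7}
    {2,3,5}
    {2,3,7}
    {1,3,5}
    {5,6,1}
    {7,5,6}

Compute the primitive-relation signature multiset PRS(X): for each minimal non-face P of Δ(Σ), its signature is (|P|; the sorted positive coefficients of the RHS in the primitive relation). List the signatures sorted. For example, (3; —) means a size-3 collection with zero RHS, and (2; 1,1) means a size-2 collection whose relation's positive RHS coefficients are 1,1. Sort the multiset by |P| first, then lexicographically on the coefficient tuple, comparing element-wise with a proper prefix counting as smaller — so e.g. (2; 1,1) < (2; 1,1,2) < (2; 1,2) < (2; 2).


The 11 primitive collections of Σ (r=8, n=3):

  {4,5}:  v_{4} + v_{5} = 0  ⟹  sig = (2; —)
  {0,5}:  v_{0} + v_{5} = v_{1}  ⟹  sig = (2; 1)
  {0,7}:  v_{0} + v_{7} = v_{5}  ⟹  sig = (2; 1)
  {1,4}:  v_{1} + v_{4} = v_{0}  ⟹  sig = (2; 1)
  {3,6}:  v_{3} + v_{6} = v_{0}  ⟹  sig = (2; 1)
  {2,4}:  v_{2} + v_{4} = v_{3} + v_{7}  ⟹  sig = (2; 1,1)
  {0,2}:  v_{0} + v_{2} = v_{3} + 2·v_{5}  ⟹  sig = (2; 1,2)
  {1,2}:  v_{1} + v_{2} = v_{3} + 3·v_{5}  ⟹  sig = (2; 1,3)
  {1,7}:  v_{1} + v_{7} = 2·v_{5}  ⟹  sig = (2; 2)
  {2,6}:  v_{2} + v_{6} = 2·v_{5}  ⟹  sig = (2; 2)
  {3,5,7}:  v_{3} + v_{5} + v_{7} = v_{2}  ⟹  sig = (3; 1)

so the primitive-relation signature multiset is
{ (2; —),  (2; 1) ×4,  (2; 1,1),  (2; 1,2),  (2; 1,3),  (2; 2) ×2,  (3; 1) }


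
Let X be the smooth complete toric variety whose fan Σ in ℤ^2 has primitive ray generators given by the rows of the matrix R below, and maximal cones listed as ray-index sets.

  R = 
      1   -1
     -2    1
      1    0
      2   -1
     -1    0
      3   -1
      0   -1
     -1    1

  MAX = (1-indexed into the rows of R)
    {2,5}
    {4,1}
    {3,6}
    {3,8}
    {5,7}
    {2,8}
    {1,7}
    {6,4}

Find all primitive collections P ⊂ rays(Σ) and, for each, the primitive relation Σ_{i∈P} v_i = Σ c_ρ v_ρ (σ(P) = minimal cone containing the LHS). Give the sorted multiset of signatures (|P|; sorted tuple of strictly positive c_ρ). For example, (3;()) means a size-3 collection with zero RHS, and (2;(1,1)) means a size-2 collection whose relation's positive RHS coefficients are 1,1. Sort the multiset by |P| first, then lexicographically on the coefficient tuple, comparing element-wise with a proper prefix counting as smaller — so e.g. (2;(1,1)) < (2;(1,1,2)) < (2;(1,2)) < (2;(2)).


|primitive collections| = 20. Relations:

  P = {1,8}:  v_{1} + v_{8} = 0  so sig = (2;())
  P = {2,4}:  v_{2} + v_{4} = 0  so sig = (2;())
  P = {3,5}:  v_{3} + v_{5} = 0  so sig = (2;())
  P = {1,2}:  v_{1} + v_{2} = v_{5}  so sig = (2;(1))
  P = {1,3}:  v_{1} + v_{3} = v_{4}  so sig = (2;(1))
  P = {1,5}:  v_{1} + v_{5} = v_{7}  so sig = (2;(1))
  P = {2,3}:  v_{2} + v_{3} = v_{8}  so sig = (2;(1))
  P = {2,6}:  v_{2} + v_{6} = v_{3}  so sig = (2;(1))
  P = {3,4}:  v_{3} + v_{4} = v_{6}  so sig = (2;(1))
  P = {3,7}:  v_{3} + v_{7} = v_{1}  so sig = (2;(1))
  P = {4,5}:  v_{4} + v_{5} = v_{1}  so sig = (2;(1))
  P = {4,8}:  v_{4} + v_{8} = v_{3}  so sig = (2;(1))
  P = {5,6}:  v_{5} + v_{6} = v_{4}  so sig = (2;(1))
  P = {5,8}:  v_{5} + v_{8} = v_{2}  so sig = (2;(1))
  P = {7,8}:  v_{7} + v_{8} = v_{5}  so sig = (2;(1))
  P = {6,7}:  v_{6} + v_{7} = v_{1} + v_{4}  so sig = (2;(1,1))
  P = {1,6}:  v_{1} + v_{6} = 2·v_{4}  so sig = (2;(2))
  P = {2,7}:  v_{2} + v_{7} = 2·v_{5}  so sig = (2;(2))
  P = {4,7}:  v_{4} + v_{7} = 2·v_{1}  so sig = (2;(2))
  P = {6,8}:  v_{6} + v_{8} = 2·v_{3}  so sig = (2;(2))

so the primitive-relation signature multiset is
[(2;()), (2;()), (2;()), (2;(1)), (2;(1)), (2;(1)), (2;(1)), (2;(1)), (2;(1)), (2;(1)), (2;(1)), (2;(1)), (2;(1)), (2;(1)), (2;(1)), (2;(1,1)), (2;(2)), (2;(2)), (2;(2)), (2;(2))]


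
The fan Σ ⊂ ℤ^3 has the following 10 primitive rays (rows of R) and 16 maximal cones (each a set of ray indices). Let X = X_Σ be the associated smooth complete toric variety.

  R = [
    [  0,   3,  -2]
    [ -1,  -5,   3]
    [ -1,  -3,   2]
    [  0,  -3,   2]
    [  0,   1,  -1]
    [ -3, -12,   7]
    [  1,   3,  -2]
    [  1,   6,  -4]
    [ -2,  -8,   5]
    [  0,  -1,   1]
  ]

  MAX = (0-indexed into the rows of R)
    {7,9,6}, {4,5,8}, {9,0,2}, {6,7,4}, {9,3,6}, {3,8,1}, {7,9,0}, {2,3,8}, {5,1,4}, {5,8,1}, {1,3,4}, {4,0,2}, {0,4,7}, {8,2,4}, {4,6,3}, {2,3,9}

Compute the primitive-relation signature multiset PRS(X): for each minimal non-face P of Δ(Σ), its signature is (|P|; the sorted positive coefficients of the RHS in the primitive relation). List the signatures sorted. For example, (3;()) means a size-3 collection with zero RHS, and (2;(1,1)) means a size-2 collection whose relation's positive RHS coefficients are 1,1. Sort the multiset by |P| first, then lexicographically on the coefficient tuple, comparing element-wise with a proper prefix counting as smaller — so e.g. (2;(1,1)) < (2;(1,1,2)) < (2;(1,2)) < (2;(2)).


24 minimal non-faces of Δ(Σ) (on 10 rays):

  P = {0,3}:  v_{0} + v_{3} = 0  →  sig = (2;())
  P = {2,6}:  v_{2} + v_{6} = 0  →  sig = (2;())
  P = {4,9}:  v_{4} + v_{9} = 0  →  sig = (2;())
  P = {0,6}:  v_{0} + v_{6} = v_{7}  →  sig = (2;(1))
  P = {1,2}:  v_{1} + v_{2} = v_{8}  →  sig = (2;(1))
  P = {1,7}:  v_{1} + v_{7} = v_{4}  →  sig = (2;(1))
  P = {2,7}:  v_{2} + v_{7} = v_{0}  →  sig = (2;(1))
  P = {3,7}:  v_{3} + v_{7} = v_{6}  →  sig = (2;(1))
  P = {6,8}:  v_{6} + v_{8} = v_{1}  →  sig = (2;(1))
  P = {0,1}:  v_{0} + v_{1} = v_{2} + v_{4}  →  sig = (2;(1,1))
  P = {1,6}:  v_{1} + v_{6} = v_{3} + v_{4}  →  sig = (2;(1,1))
  P = {1,9}:  v_{1} + v_{9} = v_{2} + v_{3}  →  sig = (2;(1,1))
  P = {5,9}:  v_{5} + v_{9} = v_{1} + v_{8}  →  sig = (2;(1,1))
  P = {7,8}:  v_{7} + v_{8} = v_{2} + v_{4}  →  sig = (2;(1,1))
  P = {0,5}:  v_{0} + v_{5} = v_{2} + 2·v_{4} + v_{8}  →  sig = (2;(1,1,2))
  P = {0,8}:  v_{0} + v_{8} = 2·v_{2} + v_{4}  →  sig = (2;(1,2))
  P = {2,5}:  v_{2} + v_{5} = v_{4} + 2·v_{8}  →  sig = (2;(1,2))
  P = {5,6}:  v_{5} + v_{6} = 2·v_{1} + v_{4}  →  sig = (2;(1,2))
  P = {5,7}:  v_{5} + v_{7} = 2·v_{4} + v_{8}  →  sig = (2;(1,2))
  P = {8,9}:  v_{8} + v_{9} = 2·v_{2} + v_{3}  →  sig = (2;(1,2))
  P = {3,5}:  v_{3} + v_{5} = 3·v_{1}  →  sig = (2;(3))
  P = {1,4,8}:  v_{1} + v_{4} + v_{8} = v_{5}  →  sig = (3;(1))
  P = {2,3,4}:  v_{2} + v_{3} + v_{4} = v_{1}  →  sig = (3;(1))
  P = {3,4,8}:  v_{3} + v_{4} + v_{8} = 2·v_{1}  →  sig = (3;(2))

Hence PRS(X_Σ) =
[(2;()), (2;()), (2;()), (2;(1)), (2;(1)), (2;(1)), (2;(1)), (2;(1)), (2;(1)), (2;(1,1)), (2;(1,1)), (2;(1,1)), (2;(1,1)), (2;(1,1)), (2;(1,1,2)), (2;(1,2)), (2;(1,2)), (2;(1,2)), (2;(1,2)), (2;(1,2)), (2;(3)), (3;(1)), (3;(1)), (3;(2))]


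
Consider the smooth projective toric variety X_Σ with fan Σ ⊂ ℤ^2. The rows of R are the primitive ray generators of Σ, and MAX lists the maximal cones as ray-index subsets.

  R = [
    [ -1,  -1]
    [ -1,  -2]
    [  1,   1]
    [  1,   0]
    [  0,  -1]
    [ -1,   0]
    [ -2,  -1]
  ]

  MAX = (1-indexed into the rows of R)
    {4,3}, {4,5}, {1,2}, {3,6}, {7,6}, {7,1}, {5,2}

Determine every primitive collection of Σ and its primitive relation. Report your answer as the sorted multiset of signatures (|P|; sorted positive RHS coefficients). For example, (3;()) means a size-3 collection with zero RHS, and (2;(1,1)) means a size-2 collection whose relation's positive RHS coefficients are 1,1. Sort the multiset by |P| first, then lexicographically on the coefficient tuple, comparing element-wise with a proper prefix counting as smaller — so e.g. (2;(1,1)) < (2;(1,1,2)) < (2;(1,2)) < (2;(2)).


Minimal non-faces — 14 found among 7 rays, 7 max cones:

  • {1,3}:  v_{1} + v_{3} = 0 — sig = (2;())
  • {4,6}:  v_{4} + v_{6} = 0 — sig = (2;())
  • {1,4}:  v_{1} + v_{4} = v_{5} — sig = (2;(1))
  • {1,5}:  v_{1} + v_{5} = v_{2} — sig = (2;(1))
  • {1,6}:  v_{1} + v_{6} = v_{7} — sig = (2;(1))
  • {2,3}:  v_{2} + v_{3} = v_{5} — sig = (2;(1))
  • {3,5}:  v_{3} + v_{5} = v_{4} — sig = (2;(1))
  • {3,7}:  v_{3} + v_{7} = v_{6} — sig = (2;(1))
  • {4,7}:  v_{4} + v_{7} = v_{1} — sig = (2;(1))
  • {5,6}:  v_{5} + v_{6} = v_{1} — sig = (2;(1))
  • {2,4}:  v_{2} + v_{4} = 2·v_{5} — sig = (2;(2))
  • {2,6}:  v_{2} + v_{6} = 2·v_{1} — sig = (2;(2))
  • {5,7}:  v_{5} + v_{7} = 2·v_{1} — sig = (2;(2))
  • {2,7}:  v_{2} + v_{7} = 3·v_{1} — sig = (2;(3))

Hence PRS(X_Σ) =
    (2;())
    (2;())
    (2;(1))
    (2;(1))
    (2;(1))
    (2;(1))
    (2;(1))
    (2;(1))
    (2;(1))
    (2;(1))
    (2;(2))
    (2;(2))
    (2;(2))
    (2;(3))


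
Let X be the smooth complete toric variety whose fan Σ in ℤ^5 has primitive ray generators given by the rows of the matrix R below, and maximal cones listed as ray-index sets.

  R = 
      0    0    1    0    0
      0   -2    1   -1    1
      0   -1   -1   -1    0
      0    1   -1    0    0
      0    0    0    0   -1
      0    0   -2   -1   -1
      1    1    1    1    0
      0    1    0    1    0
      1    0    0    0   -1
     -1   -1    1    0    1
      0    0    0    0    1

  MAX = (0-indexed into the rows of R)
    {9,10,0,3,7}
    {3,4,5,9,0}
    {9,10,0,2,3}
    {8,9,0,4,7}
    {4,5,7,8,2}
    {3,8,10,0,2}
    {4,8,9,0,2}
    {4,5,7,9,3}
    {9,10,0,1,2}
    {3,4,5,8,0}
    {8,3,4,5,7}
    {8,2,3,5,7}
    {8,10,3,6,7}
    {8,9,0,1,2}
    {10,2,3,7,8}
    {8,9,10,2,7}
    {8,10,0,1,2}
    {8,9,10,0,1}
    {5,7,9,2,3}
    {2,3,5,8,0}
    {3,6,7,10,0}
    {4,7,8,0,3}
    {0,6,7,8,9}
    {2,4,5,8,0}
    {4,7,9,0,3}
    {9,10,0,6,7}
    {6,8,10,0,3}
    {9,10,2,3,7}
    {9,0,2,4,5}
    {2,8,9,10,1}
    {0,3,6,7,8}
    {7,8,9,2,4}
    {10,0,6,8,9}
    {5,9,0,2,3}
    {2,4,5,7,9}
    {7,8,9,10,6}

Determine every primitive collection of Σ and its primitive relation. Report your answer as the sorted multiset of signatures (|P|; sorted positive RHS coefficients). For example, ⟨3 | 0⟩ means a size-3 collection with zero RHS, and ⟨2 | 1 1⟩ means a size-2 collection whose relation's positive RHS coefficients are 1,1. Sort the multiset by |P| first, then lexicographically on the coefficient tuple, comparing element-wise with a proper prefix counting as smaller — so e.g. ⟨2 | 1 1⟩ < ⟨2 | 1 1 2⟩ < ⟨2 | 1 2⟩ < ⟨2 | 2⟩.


Minimal non-faces — 18 found among 11 rays, 36 max cones:

  P = {4,10}:  v_{4} + v_{10} = 0  ⟹  sig = ⟨2 | 0⟩
  P = {2,6}:  v_{2} + v_{6} = v_{8} + v_{10}  ⟹  sig = ⟨2 | 1 1⟩
  P = {5,6}:  v_{5} + v_{6} = v_{3} + v_{8}  ⟹  sig = ⟨2 | 1 1⟩
  P = {5,10}:  v_{5} + v_{10} = v_{2} + v_{3}  ⟹  sig = ⟨2 | 1 1⟩
  P = {1,3}:  v_{1} + v_{3} = v_{0} + v_{2} + v_{10}  ⟹  sig = ⟨2 | 1 1 1⟩
  P = {1,7}:  v_{1} + v_{7} = v_{8} + v_{9} + v_{10}  ⟹  sig = ⟨2 | 1 1 1⟩
  P = {4,6}:  v_{4} + v_{6} = v_{0} + v_{7} + v_{8}  ⟹  sig = ⟨2 | 1 1 1⟩
  P = {1,4}:  v_{1} + v_{4} = v_{0} + v_{2} + v_{8} + v_{9}  ⟹  sig = ⟨2 | 1 1 1 1⟩
  P = {1,6}:  v_{1} + v_{6} = v_{0} + 2·v_{8} + v_{9} + 2·v_{10}  ⟹  sig = ⟨2 | 1 1 2 2⟩
  P = {1,5}:  v_{1} + v_{5} = v_{0} + 2·v_{2}  ⟹  sig = ⟨2 | 1 2⟩
  P = {0,2,7}:  v_{0} + v_{2} + v_{7} = 0  ⟹  sig = ⟨3 | 0⟩
  P = {3,8,9}:  v_{3} + v_{8} + v_{9} = 0  ⟹  sig = ⟨3 | 0⟩
  P = {2,3,4}:  v_{2} + v_{3} + v_{4} = v_{5}  ⟹  sig = ⟨3 | 1⟩
  P = {0,5,7}:  v_{0} + v_{5} + v_{7} = v_{3} + v_{4}  ⟹  sig = ⟨3 | 1 1⟩
  P = {5,8,9}:  v_{5} + v_{8} + v_{9} = v_{2} + v_{4}  ⟹  sig = ⟨3 | 1 1⟩
  P = {3,6,9}:  v_{3} + v_{6} + v_{9} = v_{0} + v_{7} + v_{10}  ⟹  sig = ⟨3 | 1 1 1⟩
  P = {0,7,8,10}:  v_{0} + v_{7} + v_{8} + v_{10} = v_{6}  ⟹  sig = ⟨4 | 1⟩
  P = {0,2,8,9,10}:  v_{0} + v_{2} + v_{8} + v_{9} + v_{10} = v_{1}  ⟹  sig = ⟨5 | 1⟩

Signatures (|P|; sorted positive RHS coefficients), sorted:
{ ⟨2 | 0⟩,  ⟨2 | 1 1⟩ ×3,  ⟨2 | 1 1 1⟩ ×3,  ⟨2 | 1 1 1 1⟩,  ⟨2 | 1 1 2 2⟩,  ⟨2 | 1 2⟩,  ⟨3 | 0⟩ ×2,  ⟨3 | 1⟩,  ⟨3 | 1 1⟩ ×2,  ⟨3 | 1 1 1⟩,  ⟨4 | 1⟩,  ⟨5 | 1⟩ }


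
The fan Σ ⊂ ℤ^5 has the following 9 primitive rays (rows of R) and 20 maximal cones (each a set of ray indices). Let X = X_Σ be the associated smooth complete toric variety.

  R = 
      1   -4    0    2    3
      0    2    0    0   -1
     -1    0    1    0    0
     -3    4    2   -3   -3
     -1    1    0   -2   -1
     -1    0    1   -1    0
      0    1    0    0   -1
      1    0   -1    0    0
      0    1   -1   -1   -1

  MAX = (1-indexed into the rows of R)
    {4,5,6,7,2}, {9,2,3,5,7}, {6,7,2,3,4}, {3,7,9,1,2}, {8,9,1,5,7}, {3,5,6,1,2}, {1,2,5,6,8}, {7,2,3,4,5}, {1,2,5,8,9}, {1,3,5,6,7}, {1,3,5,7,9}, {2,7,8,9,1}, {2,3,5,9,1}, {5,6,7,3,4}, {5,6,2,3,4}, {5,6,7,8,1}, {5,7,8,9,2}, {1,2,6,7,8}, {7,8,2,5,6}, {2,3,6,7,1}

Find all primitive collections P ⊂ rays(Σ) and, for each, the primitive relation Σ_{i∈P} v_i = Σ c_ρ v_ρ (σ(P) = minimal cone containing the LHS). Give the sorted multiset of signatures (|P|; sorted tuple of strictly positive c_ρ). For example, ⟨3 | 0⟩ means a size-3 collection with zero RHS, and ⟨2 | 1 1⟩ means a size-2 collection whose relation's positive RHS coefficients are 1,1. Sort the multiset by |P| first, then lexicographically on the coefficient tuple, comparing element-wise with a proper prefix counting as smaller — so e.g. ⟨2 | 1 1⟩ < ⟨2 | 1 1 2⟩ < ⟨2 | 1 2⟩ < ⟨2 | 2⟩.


7 collections generate NE(X_Σ); each relation:

  • {3,8}:  v_{3} + v_{8} = 0  ⟹  sig = ⟨2 | 0⟩
  • {6,9}:  v_{6} + v_{9} = v_{5}  ⟹  sig = ⟨2 | 1⟩
  • {1,4}:  v_{1} + v_{4} = v_{3} + v_{6}  ⟹  sig = ⟨2 | 1 1⟩
  • {4,8}:  v_{4} + v_{8} = v_{2} + v_{5} + v_{6} + v_{7}  ⟹  sig = ⟨2 | 1 1 1 1⟩
  • {4,9}:  v_{4} + v_{9} = v_{2} + v_{3} + 2·v_{5} + v_{7}  ⟹  sig = ⟨2 | 1 1 1 2⟩
  • {1,2,5,7}:  v_{1} + v_{2} + v_{5} + v_{7} = 0  ⟹  sig = ⟨4 | 0⟩
  • {2,3,5,6,7}:  v_{2} + v_{3} + v_{5} + v_{6} + v_{7} = v_{4}  ⟹  sig = ⟨5 | 1⟩

Signatures (|P|; sorted positive RHS coefficients), sorted:
    |P|=2: 5 collections, coeffs (), (1), (1,1), (1,1,1,1), (1,1,1,2)
    |P|=4: 1 collection, coeffs ()
    |P|=5: 1 collection, coeffs (1)


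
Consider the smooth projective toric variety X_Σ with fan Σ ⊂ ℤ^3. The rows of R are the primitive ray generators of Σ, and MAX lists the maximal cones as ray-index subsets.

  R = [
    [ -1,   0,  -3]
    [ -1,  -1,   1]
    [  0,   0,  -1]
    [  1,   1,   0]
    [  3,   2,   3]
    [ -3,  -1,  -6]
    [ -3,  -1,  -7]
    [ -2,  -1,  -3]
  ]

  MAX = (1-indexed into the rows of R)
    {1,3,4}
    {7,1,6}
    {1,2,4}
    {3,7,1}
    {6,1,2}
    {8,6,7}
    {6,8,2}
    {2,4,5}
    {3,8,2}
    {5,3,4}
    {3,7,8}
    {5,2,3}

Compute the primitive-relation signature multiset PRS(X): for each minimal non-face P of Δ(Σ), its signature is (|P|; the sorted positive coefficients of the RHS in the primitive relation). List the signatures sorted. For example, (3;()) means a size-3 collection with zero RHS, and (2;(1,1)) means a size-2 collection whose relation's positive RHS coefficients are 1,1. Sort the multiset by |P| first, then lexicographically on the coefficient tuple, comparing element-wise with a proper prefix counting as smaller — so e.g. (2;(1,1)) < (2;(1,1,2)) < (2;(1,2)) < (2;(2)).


|primitive collections| = 12. Relations:

  P={1,8}:  v_{1} + v_{8} = v_{6}  ⟹  sig = (2;(1))
  P={3,6}:  v_{3} + v_{6} = v_{7}  ⟹  sig = (2;(1))
  P={4,8}:  v_{4} + v_{8} = v_{1}  ⟹  sig = (2;(1))
  P={5,8}:  v_{5} + v_{8} = v_{4}  ⟹  sig = (2;(1))
  P={5,6}:  v_{5} + v_{6} = v_{1} + v_{4}  ⟹  sig = (2;(1,1))
  P={5,7}:  v_{5} + v_{7} = v_{1} + v_{3} + v_{4}  ⟹  sig = (2;(1,1,1))
  P={4,7}:  v_{4} + v_{7} = 2·v_{1} + v_{3}  ⟹  sig = (2;(1,2))
  P={1,5}:  v_{1} + v_{5} = 2·v_{4}  ⟹  sig = (2;(2))
  P={2,7}:  v_{2} + v_{7} = 2·v_{8}  ⟹  sig = (2;(2))
  P={4,6}:  v_{4} + v_{6} = 2·v_{1}  ⟹  sig = (2;(2))
  P={2,3,4}:  v_{2} + v_{3} + v_{4} = 0  ⟹  sig = (3;())
  P={1,2,3}:  v_{1} + v_{2} + v_{3} = v_{8}  ⟹  sig = (3;(1))

Hence PRS(X_Σ) =
    |P|=2: 10 collections, coeffs (1), (1), (1), (1), (1,1), (1,1,1), (1,2), (2), (2), (2)
    |P|=3: 2 collections, coeffs (), (1)


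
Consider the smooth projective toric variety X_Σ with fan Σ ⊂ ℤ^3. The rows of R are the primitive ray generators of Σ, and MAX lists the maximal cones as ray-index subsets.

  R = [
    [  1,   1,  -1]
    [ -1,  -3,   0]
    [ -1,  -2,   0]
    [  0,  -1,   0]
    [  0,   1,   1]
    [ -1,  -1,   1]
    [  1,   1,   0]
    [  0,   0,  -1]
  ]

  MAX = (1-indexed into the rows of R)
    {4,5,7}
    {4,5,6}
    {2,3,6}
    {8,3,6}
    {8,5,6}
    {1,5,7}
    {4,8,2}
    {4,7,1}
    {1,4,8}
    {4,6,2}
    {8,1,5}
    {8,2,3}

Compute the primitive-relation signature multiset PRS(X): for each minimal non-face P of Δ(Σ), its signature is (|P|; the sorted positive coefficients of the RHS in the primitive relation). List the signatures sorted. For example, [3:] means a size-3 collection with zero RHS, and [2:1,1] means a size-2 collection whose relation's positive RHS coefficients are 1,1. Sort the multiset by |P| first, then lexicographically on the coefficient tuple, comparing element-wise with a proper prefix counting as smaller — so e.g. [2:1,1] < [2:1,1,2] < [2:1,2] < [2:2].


Σ has 14 primitive collections:

  • {1,6}:  v_{1} + v_{6} = 0  →  sig = [2:]
  • {3,4}:  v_{3} + v_{4} = v_{2}  →  sig = [2:1]
  • {3,5}:  v_{3} + v_{5} = v_{6}  →  sig = [2:1]
  • {3,7}:  v_{3} + v_{7} = v_{4}  →  sig = [2:1]
  • {7,8}:  v_{7} + v_{8} = v_{1}  →  sig = [2:1]
  • {1,3}:  v_{1} + v_{3} = v_{4} + v_{8}  →  sig = [2:1,1]
  • {2,5}:  v_{2} + v_{5} = v_{4} + v_{6}  →  sig = [2:1,1]
  • {6,7}:  v_{6} + v_{7} = v_{4} + v_{5}  →  sig = [2:1,1]
  • {1,2}:  v_{1} + v_{2} = 2·v_{4} + v_{8}  →  sig = [2:1,2]
  • {2,7}:  v_{2} + v_{7} = 2·v_{4}  →  sig = [2:2]
  • {4,5,8}:  v_{4} + v_{5} + v_{8} = 0  →  sig = [3:]
  • {1,4,5}:  v_{1} + v_{4} + v_{5} = v_{7}  →  sig = [3:1]
  • {4,6,8}:  v_{4} + v_{6} + v_{8} = v_{3}  →  sig = [3:1]
  • {2,6,8}:  v_{2} + v_{6} + v_{8} = 2·v_{3}  →  sig = [3:2]

so the primitive-relation signature multiset is
    [2:]
    [2:1]
    [2:1]
    [2:1]
    [2:1]
    [2:1,1]
    [2:1,1]
    [2:1,1]
    [2:1,2]
    [2:2]
    [3:]
    [3:1]
    [3:1]
    [3:2]


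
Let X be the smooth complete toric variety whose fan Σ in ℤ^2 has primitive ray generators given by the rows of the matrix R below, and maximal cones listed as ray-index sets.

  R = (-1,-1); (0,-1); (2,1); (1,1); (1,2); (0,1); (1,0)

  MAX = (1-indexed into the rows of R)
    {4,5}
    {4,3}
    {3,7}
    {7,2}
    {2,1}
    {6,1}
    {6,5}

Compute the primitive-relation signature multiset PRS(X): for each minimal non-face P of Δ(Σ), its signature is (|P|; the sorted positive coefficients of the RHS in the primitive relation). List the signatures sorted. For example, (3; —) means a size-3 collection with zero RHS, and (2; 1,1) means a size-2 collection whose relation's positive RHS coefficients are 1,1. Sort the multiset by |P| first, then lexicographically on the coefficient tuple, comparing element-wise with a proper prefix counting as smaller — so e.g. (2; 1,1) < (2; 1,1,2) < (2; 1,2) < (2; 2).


14 minimal non-faces of Δ(Σ) (on 7 rays):

  • {1,4}:  v_{1} + v_{4} = 0  →  sig = (2; —)
  • {2,6}:  v_{2} + v_{6} = 0  →  sig = (2; —)
  • {1,3}:  v_{1} + v_{3} = v_{7}  →  sig = (2; 1)
  • {1,5}:  v_{1} + v_{5} = v_{6}  →  sig = (2; 1)
  • {1,7}:  v_{1} + v_{7} = v_{2}  →  sig = (2; 1)
  • {2,4}:  v_{2} + v_{4} = v_{7}  →  sig = (2; 1)
  • {2,5}:  v_{2} + v_{5} = v_{4}  →  sig = (2; 1)
  • {4,6}:  v_{4} + v_{6} = v_{5}  →  sig = (2; 1)
  • {4,7}:  v_{4} + v_{7} = v_{3}  →  sig = (2; 1)
  • {6,7}:  v_{6} + v_{7} = v_{4}  →  sig = (2; 1)
  • {2,3}:  v_{2} + v_{3} = 2·v_{7}  →  sig = (2; 2)
  • {3,6}:  v_{3} + v_{6} = 2·v_{4}  →  sig = (2; 2)
  • {5,7}:  v_{5} + v_{7} = 2·v_{4}  →  sig = (2; 2)
  • {3,5}:  v_{3} + v_{5} = 3·v_{4}  →  sig = (2; 3)

Sorted signature multiset PRS(X):
    |P|=2: 14 collections, coeffs (), (), (1), (1), (1), (1), (1), (1), (1), (1), (2), (2), (2), (3)


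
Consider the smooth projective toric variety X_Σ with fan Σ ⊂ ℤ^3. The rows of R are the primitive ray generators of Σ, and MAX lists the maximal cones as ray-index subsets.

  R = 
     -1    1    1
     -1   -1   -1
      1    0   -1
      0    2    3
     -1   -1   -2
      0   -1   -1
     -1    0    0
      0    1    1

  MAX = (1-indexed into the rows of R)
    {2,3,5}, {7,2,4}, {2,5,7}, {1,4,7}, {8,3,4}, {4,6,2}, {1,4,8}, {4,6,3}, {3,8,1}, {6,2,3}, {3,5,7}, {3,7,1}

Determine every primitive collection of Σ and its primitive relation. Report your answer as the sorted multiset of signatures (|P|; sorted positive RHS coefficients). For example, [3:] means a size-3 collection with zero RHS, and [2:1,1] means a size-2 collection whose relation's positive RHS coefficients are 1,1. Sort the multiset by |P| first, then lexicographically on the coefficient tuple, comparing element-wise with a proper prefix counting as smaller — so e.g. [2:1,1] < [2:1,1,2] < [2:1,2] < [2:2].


Δ(Σ) — 8 vertices, 14 min non-faces:

  • {6,8}:  v_{6} + v_{8} = 0  ⇒ sig = [2:]
  • {1,6}:  v_{1} + v_{6} = v_{7}  ⇒ sig = [2:1]
  • {2,8}:  v_{2} + v_{8} = v_{7}  ⇒ sig = [2:1]
  • {4,5}:  v_{4} + v_{5} = v_{1}  ⇒ sig = [2:1]
  • {6,7}:  v_{6} + v_{7} = v_{2}  ⇒ sig = [2:1]
  • {7,8}:  v_{7} + v_{8} = v_{1}  ⇒ sig = [2:1]
  • {5,6}:  v_{5} + v_{6} = 2·v_{2} + v_{3}  ⇒ sig = [2:1,2]
  • {5,8}:  v_{5} + v_{8} = v_{3} + 2·v_{7}  ⇒ sig = [2:1,2]
  • {1,5}:  v_{1} + v_{5} = v_{3} + 3·v_{7}  ⇒ sig = [2:1,3]
  • {1,2}:  v_{1} + v_{2} = 2·v_{7}  ⇒ sig = [2:2]
  • {2,3,4}:  v_{2} + v_{3} + v_{4} = v_{8}  ⇒ sig = [3:1]
  • {2,3,7}:  v_{2} + v_{3} + v_{7} = v_{5}  ⇒ sig = [3:1]
  • {3,4,7}:  v_{3} + v_{4} + v_{7} = 2·v_{8}  ⇒ sig = [3:2]
  • {1,3,4}:  v_{1} + v_{3} + v_{4} = 3·v_{8}  ⇒ sig = [3:3]

so the primitive-relation signature multiset is
    |P|=2: 10 collections, coeffs (), (1), (1), (1), (1), (1), (1,2), (1,2), (1,3), (2)
    |P|=3: 4 collections, coeffs (1), (1), (2), (3)


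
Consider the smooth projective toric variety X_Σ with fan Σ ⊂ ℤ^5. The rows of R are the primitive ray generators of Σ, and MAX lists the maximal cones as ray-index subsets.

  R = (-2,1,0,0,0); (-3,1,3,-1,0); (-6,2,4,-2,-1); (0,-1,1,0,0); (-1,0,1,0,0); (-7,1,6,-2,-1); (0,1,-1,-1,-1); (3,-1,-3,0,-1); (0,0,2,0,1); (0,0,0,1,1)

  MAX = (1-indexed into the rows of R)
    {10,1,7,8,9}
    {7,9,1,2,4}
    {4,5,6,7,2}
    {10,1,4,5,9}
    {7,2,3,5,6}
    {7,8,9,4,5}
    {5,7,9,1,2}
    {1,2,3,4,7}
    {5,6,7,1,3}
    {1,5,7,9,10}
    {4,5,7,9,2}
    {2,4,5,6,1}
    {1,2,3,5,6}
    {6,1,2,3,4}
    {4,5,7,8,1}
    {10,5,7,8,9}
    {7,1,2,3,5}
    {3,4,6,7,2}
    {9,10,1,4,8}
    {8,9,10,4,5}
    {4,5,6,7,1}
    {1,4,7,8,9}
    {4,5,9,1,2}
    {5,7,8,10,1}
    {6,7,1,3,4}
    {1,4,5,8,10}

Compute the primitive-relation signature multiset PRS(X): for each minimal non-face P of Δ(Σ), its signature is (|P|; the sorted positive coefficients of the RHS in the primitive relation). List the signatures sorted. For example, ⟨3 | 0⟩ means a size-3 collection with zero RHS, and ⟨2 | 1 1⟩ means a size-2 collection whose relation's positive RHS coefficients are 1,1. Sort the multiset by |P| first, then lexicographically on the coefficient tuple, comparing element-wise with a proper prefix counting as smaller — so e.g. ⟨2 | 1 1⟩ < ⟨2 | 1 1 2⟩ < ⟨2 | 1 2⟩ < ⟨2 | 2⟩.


Primitive collections (14):

  {2,8}:  v_{2} + v_{8} = v_{4} + v_{7}  →  sig = ⟨2 | 1 1⟩
  {2,10}:  v_{2} + v_{10} = v_{1} + v_{5} + v_{9}  →  sig = ⟨2 | 1 1 1⟩
  {3,10}:  v_{3} + v_{10} = v_{1} + v_{2} + v_{5}  →  sig = ⟨2 | 1 1 1⟩
  {6,10}:  v_{6} + v_{10} = v_{1} + v_{2} + v_{4} + 2·v_{5}  →  sig = ⟨2 | 1 1 1 2⟩
  {6,9}:  v_{6} + v_{9} = 2·v_{2} + v_{4} + v_{5}  →  sig = ⟨2 | 1 1 2⟩
  {3,8}:  v_{3} + v_{8} = v_{1} + 2·v_{4} + v_{5} + 2·v_{7}  →  sig = ⟨2 | 1 1 2 2⟩
  {6,8}:  v_{6} + v_{8} = v_{1} + 3·v_{4} + 2·v_{5} + 2·v_{7}  →  sig = ⟨2 | 1 2 2 3⟩
  {3,9}:  v_{3} + v_{9} = 2·v_{2}  →  sig = ⟨2 | 2⟩
  {4,7,10}:  v_{4} + v_{7} + v_{10} = 0  →  sig = ⟨3 | 0⟩
  {3,4,5}:  v_{3} + v_{4} + v_{5} = v_{6}  →  sig = ⟨3 | 1⟩
  {1,5,8,9}:  v_{1} + v_{5} + v_{8} + v_{9} = 0  →  sig = ⟨4 | 0⟩
  {1,2,6,7}:  v_{1} + v_{2} + v_{6} + v_{7} = 2·v_{3}  →  sig = ⟨4 | 2⟩
  {1,2,4,5,7}:  v_{1} + v_{2} + v_{4} + v_{5} + v_{7} = v_{3}  →  sig = ⟨5 | 1⟩
  {1,4,5,7,9}:  v_{1} + v_{4} + v_{5} + v_{7} + v_{9} = v_{2}  →  sig = ⟨5 | 1⟩

so the primitive-relation signature multiset is
    |P|=2: 8 collections, coeffs (1,1), (1,1,1), (1,1,1), (1,1,1,2), (1,1,2), (1,1,2,2), (1,2,2,3), (2)
    |P|=3: 2 collections, coeffs (), (1)
    |P|=4: 2 collections, coeffs (), (2)
    |P|=5: 2 collections, coeffs (1), (1)


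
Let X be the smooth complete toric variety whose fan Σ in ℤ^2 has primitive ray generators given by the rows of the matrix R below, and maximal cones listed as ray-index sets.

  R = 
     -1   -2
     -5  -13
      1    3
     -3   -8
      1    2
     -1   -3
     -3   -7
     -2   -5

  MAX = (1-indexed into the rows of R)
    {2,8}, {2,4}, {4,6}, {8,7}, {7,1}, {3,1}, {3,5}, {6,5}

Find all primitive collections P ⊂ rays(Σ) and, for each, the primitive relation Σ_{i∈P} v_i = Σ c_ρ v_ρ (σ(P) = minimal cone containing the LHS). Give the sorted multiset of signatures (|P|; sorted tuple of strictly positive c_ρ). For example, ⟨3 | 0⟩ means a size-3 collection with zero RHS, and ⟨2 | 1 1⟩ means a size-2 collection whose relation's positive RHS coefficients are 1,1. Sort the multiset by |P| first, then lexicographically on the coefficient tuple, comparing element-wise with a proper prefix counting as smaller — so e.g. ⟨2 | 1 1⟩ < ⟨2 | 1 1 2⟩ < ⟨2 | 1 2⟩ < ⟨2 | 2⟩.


Δ(Σ) — 8 vertices, 20 min non-faces:

  • {1,5}:  v_{1} + v_{5} = 0 ; sig = ⟨2 | 0⟩
  • {3,6}:  v_{3} + v_{6} = 0 ; sig = ⟨2 | 0⟩
  • {1,6}:  v_{1} + v_{6} = v_{8} ; sig = ⟨2 | 1⟩
  • {1,8}:  v_{1} + v_{8} = v_{7} ; sig = ⟨2 | 1⟩
  • {3,4}:  v_{3} + v_{4} = v_{8} ; sig = ⟨2 | 1⟩
  • {3,8}:  v_{3} + v_{8} = v_{1} ; sig = ⟨2 | 1⟩
  • {4,8}:  v_{4} + v_{8} = v_{2} ; sig = ⟨2 | 1⟩
  • {5,7}:  v_{5} + v_{7} = v_{8} ; sig = ⟨2 | 1⟩
  • {5,8}:  v_{5} + v_{8} = v_{6} ; sig = ⟨2 | 1⟩
  • {6,8}:  v_{6} + v_{8} = v_{4} ; sig = ⟨2 | 1⟩
  • {2,5}:  v_{2} + v_{5} = v_{4} + v_{6} ; sig = ⟨2 | 1 1⟩
  • {1,4}:  v_{1} + v_{4} = 2·v_{8} ; sig = ⟨2 | 2⟩
  • {2,3}:  v_{2} + v_{3} = 2·v_{8} ; sig = ⟨2 | 2⟩
  • {2,6}:  v_{2} + v_{6} = 2·v_{4} ; sig = ⟨2 | 2⟩
  • {3,7}:  v_{3} + v_{7} = 2·v_{1} ; sig = ⟨2 | 2⟩
  • {4,5}:  v_{4} + v_{5} = 2·v_{6} ; sig = ⟨2 | 2⟩
  • {6,7}:  v_{6} + v_{7} = 2·v_{8} ; sig = ⟨2 | 2⟩
  • {1,2}:  v_{1} + v_{2} = 3·v_{8} ; sig = ⟨2 | 3⟩
  • {4,7}:  v_{4} + v_{7} = 3·v_{8} ; sig = ⟨2 | 3⟩
  • {2,7}:  v_{2} + v_{7} = 4·v_{8} ; sig = ⟨2 | 4⟩

Signatures (|P|; sorted positive RHS coefficients), sorted:
{ ⟨2 | 0⟩ ×2,  ⟨2 | 1⟩ ×8,  ⟨2 | 1 1⟩,  ⟨2 | 2⟩ ×6,  ⟨2 | 3⟩ ×2,  ⟨2 | 4⟩ }


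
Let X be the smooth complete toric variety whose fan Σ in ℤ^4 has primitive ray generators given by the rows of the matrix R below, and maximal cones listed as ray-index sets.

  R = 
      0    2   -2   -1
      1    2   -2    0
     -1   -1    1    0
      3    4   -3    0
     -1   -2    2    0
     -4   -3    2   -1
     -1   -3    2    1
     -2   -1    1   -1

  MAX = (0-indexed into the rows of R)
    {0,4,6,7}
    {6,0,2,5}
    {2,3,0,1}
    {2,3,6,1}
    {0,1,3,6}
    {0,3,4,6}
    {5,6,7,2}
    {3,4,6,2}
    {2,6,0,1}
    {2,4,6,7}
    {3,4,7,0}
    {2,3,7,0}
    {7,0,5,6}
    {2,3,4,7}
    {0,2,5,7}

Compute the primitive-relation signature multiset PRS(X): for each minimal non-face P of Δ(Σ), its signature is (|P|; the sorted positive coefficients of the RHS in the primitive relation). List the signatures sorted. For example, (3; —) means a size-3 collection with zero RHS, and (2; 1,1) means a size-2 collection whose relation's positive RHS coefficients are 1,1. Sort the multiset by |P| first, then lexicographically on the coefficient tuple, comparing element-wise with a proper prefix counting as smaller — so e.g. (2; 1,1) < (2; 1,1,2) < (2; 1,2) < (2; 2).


The 9 primitive collections of Σ (r=8, n=4):

  {1,4}:  v_{1} + v_{4} = 0  ⟹  sig = (2; —)
  {1,7}:  v_{1} + v_{7} = v_{0} + v_{2}  ⟹  sig = (2; 1,1)
  {3,5}:  v_{3} + v_{5} = v_{0} + v_{2}  ⟹  sig = (2; 1,1)
  {4,5}:  v_{4} + v_{5} = v_{6} + 2·v_{7}  ⟹  sig = (2; 1,2)
  {1,5}:  v_{1} + v_{5} = 2·v_{0} + 2·v_{2} + v_{6}  ⟹  sig = (2; 1,2,2)
  {3,6,7}:  v_{3} + v_{6} + v_{7} = 0  ⟹  sig = (3; —)
  {0,2,4}:  v_{0} + v_{2} + v_{4} = v_{7}  ⟹  sig = (3; 1)
  {0,2,3,6}:  v_{0} + v_{2} + v_{3} + v_{6} = v_{1}  ⟹  sig = (4; 1)
  {0,2,6,7}:  v_{0} + v_{2} + v_{6} + v_{7} = v_{5}  ⟹  sig = (4; 1)

Signatures (|P|; sorted positive RHS coefficients), sorted:
[(2; —), (2; 1,1), (2; 1,1), (2; 1,2), (2; 1,2,2), (3; —), (3; 1), (4; 1), (4; 1)]


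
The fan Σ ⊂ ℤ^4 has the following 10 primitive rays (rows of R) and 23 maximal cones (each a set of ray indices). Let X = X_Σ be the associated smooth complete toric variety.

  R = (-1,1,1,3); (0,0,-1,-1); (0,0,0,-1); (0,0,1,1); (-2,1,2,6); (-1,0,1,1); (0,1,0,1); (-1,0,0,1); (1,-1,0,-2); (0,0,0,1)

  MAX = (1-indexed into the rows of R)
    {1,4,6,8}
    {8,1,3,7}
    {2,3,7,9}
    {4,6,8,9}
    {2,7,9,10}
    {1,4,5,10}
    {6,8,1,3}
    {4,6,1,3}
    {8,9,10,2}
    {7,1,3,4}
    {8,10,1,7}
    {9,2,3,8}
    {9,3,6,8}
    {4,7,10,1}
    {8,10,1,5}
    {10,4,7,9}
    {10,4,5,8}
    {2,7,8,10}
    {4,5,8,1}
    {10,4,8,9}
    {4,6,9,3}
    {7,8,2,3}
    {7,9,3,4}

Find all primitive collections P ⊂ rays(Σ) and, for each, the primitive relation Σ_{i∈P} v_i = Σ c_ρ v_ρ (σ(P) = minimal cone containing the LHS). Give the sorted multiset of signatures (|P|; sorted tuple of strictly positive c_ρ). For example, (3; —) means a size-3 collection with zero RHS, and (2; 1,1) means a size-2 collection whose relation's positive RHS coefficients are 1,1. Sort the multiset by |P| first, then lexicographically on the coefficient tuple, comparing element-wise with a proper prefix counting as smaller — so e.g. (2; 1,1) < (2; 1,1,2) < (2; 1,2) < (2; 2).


Primitive collections (16):

  {2,4}:  v_{2} + v_{4} = 0  ⟹  sig = (2; —)
  {3,10}:  v_{3} + v_{10} = 0  ⟹  sig = (2; —)
  {1,9}:  v_{1} + v_{9} = v_{4}  ⟹  sig = (2; 1)
  {1,2}:  v_{1} + v_{2} = v_{7} + v_{8}  ⟹  sig = (2; 1,1)
  {2,6}:  v_{2} + v_{6} = v_{3} + v_{8}  ⟹  sig = (2; 1,1)
  {6,7}:  v_{6} + v_{7} = v_{1} + v_{3}  ⟹  sig = (2; 1,1)
  {6,10}:  v_{6} + v_{10} = v_{4} + v_{8}  ⟹  sig = (2; 1,1)
  {2,5}:  v_{2} + v_{5} = v_{1} + v_{8} + v_{10}  ⟹  sig = (2; 1,1,1)
  {3,5}:  v_{3} + v_{5} = v_{1} + v_{4} + v_{8}  ⟹  sig = (2; 1,1,1)
  {5,9}:  v_{5} + v_{9} = 2·v_{4} + v_{8} + v_{10}  ⟹  sig = (2; 1,1,2)
  {5,7}:  v_{5} + v_{7} = 2·v_{1} + v_{10}  ⟹  sig = (2; 1,2)
  {5,6}:  v_{5} + v_{6} = v_{1} + 2·v_{4} + 2·v_{8}  ⟹  sig = (2; 1,2,2)
  {7,8,9}:  v_{7} + v_{8} + v_{9} = 0  ⟹  sig = (3; —)
  {3,4,8}:  v_{3} + v_{4} + v_{8} = v_{6}  ⟹  sig = (3; 1)
  {4,7,8}:  v_{4} + v_{7} + v_{8} = v_{1}  ⟹  sig = (3; 1)
  {1,4,8,10}:  v_{1} + v_{4} + v_{8} + v_{10} = v_{5}  ⟹  sig = (4; 1)

so the primitive-relation signature multiset is
[(2; —), (2; —), (2; 1), (2; 1,1), (2; 1,1), (2; 1,1), (2; 1,1), (2; 1,1,1), (2; 1,1,1), (2; 1,1,2), (2; 1,2), (2; 1,2,2), (3; —), (3; 1), (3; 1), (4; 1)]


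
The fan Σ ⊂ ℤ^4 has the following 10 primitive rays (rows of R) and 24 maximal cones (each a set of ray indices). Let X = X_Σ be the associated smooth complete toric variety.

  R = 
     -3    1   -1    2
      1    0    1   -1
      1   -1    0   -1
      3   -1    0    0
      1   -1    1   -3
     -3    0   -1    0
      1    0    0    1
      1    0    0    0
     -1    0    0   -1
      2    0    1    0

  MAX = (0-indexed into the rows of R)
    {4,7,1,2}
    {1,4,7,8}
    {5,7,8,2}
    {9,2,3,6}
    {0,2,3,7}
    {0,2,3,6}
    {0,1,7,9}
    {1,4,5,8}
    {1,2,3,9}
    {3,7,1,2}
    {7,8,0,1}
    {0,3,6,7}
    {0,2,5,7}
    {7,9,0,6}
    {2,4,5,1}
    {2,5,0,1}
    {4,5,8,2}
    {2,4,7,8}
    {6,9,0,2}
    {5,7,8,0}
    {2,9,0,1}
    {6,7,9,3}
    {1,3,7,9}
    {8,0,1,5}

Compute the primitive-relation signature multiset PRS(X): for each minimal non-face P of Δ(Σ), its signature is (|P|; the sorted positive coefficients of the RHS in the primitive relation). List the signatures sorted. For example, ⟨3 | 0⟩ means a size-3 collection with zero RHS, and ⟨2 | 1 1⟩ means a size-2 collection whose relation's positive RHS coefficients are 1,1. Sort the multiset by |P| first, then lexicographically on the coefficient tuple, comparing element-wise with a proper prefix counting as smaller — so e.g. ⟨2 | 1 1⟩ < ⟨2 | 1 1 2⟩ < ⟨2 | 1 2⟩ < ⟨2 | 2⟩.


The 20 primitive collections of Σ (r=10, n=4):

  • {6,8}:  v_{6} + v_{8} = 0 ; sig = ⟨2 | 0⟩
  • {1,6}:  v_{1} + v_{6} = v_{9} ; sig = ⟨2 | 1⟩
  • {8,9}:  v_{8} + v_{9} = v_{1} ; sig = ⟨2 | 1⟩
  • {0,4}:  v_{0} + v_{4} = v_{1} + v_{5} ; sig = ⟨2 | 1 1⟩
  • {3,8}:  v_{3} + v_{8} = v_{2} + v_{7} ; sig = ⟨2 | 1 1⟩
  • {4,6}:  v_{4} + v_{6} = v_{1} + v_{2} ; sig = ⟨2 | 1 1⟩
  • {5,6}:  v_{5} + v_{6} = v_{0} + v_{2} ; sig = ⟨2 | 1 1⟩
  • {5,9}:  v_{5} + v_{9} = v_{0} + v_{1} + v_{2} ; sig = ⟨2 | 1 1 1⟩
  • {3,4}:  v_{3} + v_{4} = v_{1} + 2·v_{2} + v_{7} ; sig = ⟨2 | 1 1 2⟩
  • {3,5}:  v_{3} + v_{5} = v_{0} + 2·v_{2} + v_{7} ; sig = ⟨2 | 1 1 2⟩
  • {4,9}:  v_{4} + v_{9} = 2·v_{1} + v_{2} ; sig = ⟨2 | 1 2⟩
  • {0,1,3}:  v_{0} + v_{1} + v_{3} = v_{6} ; sig = ⟨3 | 1⟩
  • {0,2,8}:  v_{0} + v_{2} + v_{8} = v_{5} ; sig = ⟨3 | 1⟩
  • {1,2,8}:  v_{1} + v_{2} + v_{8} = v_{4} ; sig = ⟨3 | 1⟩
  • {1,5,7}:  v_{1} + v_{5} + v_{7} = v_{8} ; sig = ⟨3 | 1⟩
  • {2,6,7}:  v_{2} + v_{6} + v_{7} = v_{3} ; sig = ⟨3 | 1⟩
  • {2,7,9}:  v_{2} + v_{7} + v_{9} = v_{1} + v_{3} ; sig = ⟨3 | 1 1⟩
  • {4,5,7}:  v_{4} + v_{5} + v_{7} = v_{2} + 2·v_{8} ; sig = ⟨3 | 1 2⟩
  • {0,3,9}:  v_{0} + v_{3} + v_{9} = 2·v_{6} ; sig = ⟨3 | 2⟩
  • {0,1,2,7}:  v_{0} + v_{1} + v_{2} + v_{7} = 0 ; sig = ⟨4 | 0⟩

Sorted signature multiset PRS(X):
    |P|=2: 11 collections, coeffs (), (1), (1), (1,1), (1,1), (1,1), (1,1), (1,1,1), (1,1,2), (1,1,2), (1,2)
    |P|=3: 8 collections, coeffs (1), (1), (1), (1), (1), (1,1), (1,2), (2)
    |P|=4: 1 collection, coeffs ()


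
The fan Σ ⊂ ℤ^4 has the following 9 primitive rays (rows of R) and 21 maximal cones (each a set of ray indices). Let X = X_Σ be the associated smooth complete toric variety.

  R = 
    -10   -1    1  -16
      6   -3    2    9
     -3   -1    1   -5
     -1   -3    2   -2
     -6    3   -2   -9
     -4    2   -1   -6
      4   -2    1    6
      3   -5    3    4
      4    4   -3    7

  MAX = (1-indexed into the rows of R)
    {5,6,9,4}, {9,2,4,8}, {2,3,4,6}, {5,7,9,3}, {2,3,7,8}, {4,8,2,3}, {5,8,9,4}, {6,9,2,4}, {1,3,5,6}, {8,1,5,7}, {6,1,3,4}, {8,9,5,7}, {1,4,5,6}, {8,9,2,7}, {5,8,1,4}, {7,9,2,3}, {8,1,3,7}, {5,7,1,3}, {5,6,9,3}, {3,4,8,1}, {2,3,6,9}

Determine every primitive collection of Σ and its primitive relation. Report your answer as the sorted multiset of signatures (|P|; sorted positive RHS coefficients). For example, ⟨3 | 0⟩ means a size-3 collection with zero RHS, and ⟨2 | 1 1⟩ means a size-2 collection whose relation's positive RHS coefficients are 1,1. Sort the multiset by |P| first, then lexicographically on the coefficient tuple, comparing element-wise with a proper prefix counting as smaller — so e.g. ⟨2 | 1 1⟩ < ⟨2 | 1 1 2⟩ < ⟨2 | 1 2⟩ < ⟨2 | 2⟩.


Σ has 10 primitive collections:

  P={2,5}:  v_{2} + v_{5} = 0  so sig = ⟨2 | 0⟩
  P={6,7}:  v_{6} + v_{7} = 0  so sig = ⟨2 | 0⟩
  P={1,9}:  v_{1} + v_{9} = v_{5}  so sig = ⟨2 | 1⟩
  P={4,7}:  v_{4} + v_{7} = v_{8}  so sig = ⟨2 | 1⟩
  P={6,8}:  v_{6} + v_{8} = v_{4}  so sig = ⟨2 | 1⟩
  P={1,2}:  v_{1} + v_{2} = v_{3} + v_{4}  so sig = ⟨2 | 1 1⟩
  P={3,4,9}:  v_{3} + v_{4} + v_{9} = 0  so sig = ⟨3 | 0⟩
  P={3,4,5}:  v_{3} + v_{4} + v_{5} = v_{1}  so sig = ⟨3 | 1⟩
  P={3,8,9}:  v_{3} + v_{8} + v_{9} = v_{7}  so sig = ⟨3 | 1⟩
  P={3,5,8}:  v_{3} + v_{5} + v_{8} = v_{1} + v_{7}  so sig = ⟨3 | 1 1⟩

Signatures (|P|; sorted positive RHS coefficients), sorted:
[⟨2 | 0⟩, ⟨2 | 0⟩, ⟨2 | 1⟩, ⟨2 | 1⟩, ⟨2 | 1⟩, ⟨2 | 1 1⟩, ⟨3 | 0⟩, ⟨3 | 1⟩, ⟨3 | 1⟩, ⟨3 | 1 1⟩]
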